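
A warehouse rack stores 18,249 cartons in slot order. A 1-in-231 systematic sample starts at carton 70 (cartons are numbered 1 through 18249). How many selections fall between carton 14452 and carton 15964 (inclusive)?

6

k = 231
First selection ≥ 14452: 70 + ⌈(14452−70)/231⌉·231 = 70 + 63×231 = 14623
Last selection ≤ 15964: 70 + ⌊(15964−70)/231⌋·231 = 70 + 68×231 = 15778
Count = 68 − 63 + 1 = 6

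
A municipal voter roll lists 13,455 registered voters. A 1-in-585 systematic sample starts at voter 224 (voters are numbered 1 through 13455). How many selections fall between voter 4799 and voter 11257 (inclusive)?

11

k = 585
First selection ≥ 4799: 224 + ⌈(4799−224)/585⌉·585 = 224 + 8×585 = 4904
Last selection ≤ 11257: 224 + ⌊(11257−224)/585⌋·585 = 224 + 18×585 = 10754
Count = 18 − 8 + 1 = 11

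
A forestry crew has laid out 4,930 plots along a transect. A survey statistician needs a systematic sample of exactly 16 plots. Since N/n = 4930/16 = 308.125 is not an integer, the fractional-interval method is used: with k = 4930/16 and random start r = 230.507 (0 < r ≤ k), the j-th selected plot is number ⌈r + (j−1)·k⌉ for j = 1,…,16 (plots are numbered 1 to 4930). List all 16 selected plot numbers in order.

231, 539, 847, 1155, 1464, 1772, 2080, 2388, 2696, 3004, 3312, 3620, 3929, 4237, 4545, 4853

j=1: r + 0k = 230.507 → ⌈·⌉ = 231
j=2: r + 1k = 538.632 → ⌈·⌉ = 539
j=3: r + 2k = 846.757 → ⌈·⌉ = 847
j=4: r + 3k = 1154.882 → ⌈·⌉ = 1155
j=5: r + 4k = 1463.007 → ⌈·⌉ = 1464
j=6: r + 5k = 1771.132 → ⌈·⌉ = 1772
j=7: r + 6k = 2079.257 → ⌈·⌉ = 2080
j=8: r + 7k = 2387.382 → ⌈·⌉ = 2388
j=9: r + 8k = 2695.507 → ⌈·⌉ = 2696
j=10: r + 9k = 3003.632 → ⌈·⌉ = 3004
j=11: r + 10k = 3311.757 → ⌈·⌉ = 3312
j=12: r + 11k = 3619.882 → ⌈·⌉ = 3620
j=13: r + 12k = 3928.007 → ⌈·⌉ = 3929
j=14: r + 13k = 4236.132 → ⌈·⌉ = 4237
j=15: r + 14k = 4544.257 → ⌈·⌉ = 4545
j=16: r + 15k = 4852.382 → ⌈·⌉ = 4853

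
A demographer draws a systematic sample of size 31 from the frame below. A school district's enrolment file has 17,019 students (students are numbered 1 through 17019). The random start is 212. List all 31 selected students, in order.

k = N/n = 17019/31 = 549
student 1: 212
student 2: 212 + 549 = 761
student 3: 761 + 549 = 1310
student 4: 1310 + 549 = 1859
student 5: 1859 + 549 = 2408
student 6: 2408 + 549 = 2957
student 7: 2957 + 549 = 3506
student 8: 3506 + 549 = 4055
student 9: 4055 + 549 = 4604
student 10: 4604 + 549 = 5153
student 11: 5153 + 549 = 5702
student 12: 5702 + 549 = 6251
student 13: 6251 + 549 = 6800
student 14: 6800 + 549 = 7349
student 15: 7349 + 549 = 7898
student 16: 7898 + 549 = 8447
student 17: 8447 + 549 = 8996
student 18: 8996 + 549 = 9545
student 19: 9545 + 549 = 10094
student 20: 10094 + 549 = 10643
student 21: 10643 + 549 = 11192
student 22: 11192 + 549 = 11741
student 23: 11741 + 549 = 12290
student 24: 12290 + 549 = 12839
student 25: 12839 + 549 = 13388
student 26: 13388 + 549 = 13937
student 27: 13937 + 549 = 14486
student 28: 14486 + 549 = 15035
student 29: 15035 + 549 = 15584
student 30: 15584 + 549 = 16133
student 31: 16133 + 549 = 16682

212, 761, 1310, 1859, 2408, 2957, 3506, 4055, 4604, 5153, 5702, 6251, 6800, 7349, 7898, 8447, 8996, 9545, 10094, 10643, 11192, 11741, 12290, 12839, 13388, 13937, 14486, 15035, 15584, 16133, 16682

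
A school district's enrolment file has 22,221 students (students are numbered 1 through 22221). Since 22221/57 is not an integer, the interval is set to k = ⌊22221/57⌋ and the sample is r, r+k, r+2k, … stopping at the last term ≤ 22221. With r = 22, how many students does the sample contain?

k = ⌊22221/57⌋ = 389
Achieved size = ⌊(22221 − 22)/389⌋ + 1 = ⌊22199/389⌋ + 1 = 57 + 1 = 58
(last selection: 22 + 57×389 = 22195 ≤ 22221; next would be 22584 > 22221)

58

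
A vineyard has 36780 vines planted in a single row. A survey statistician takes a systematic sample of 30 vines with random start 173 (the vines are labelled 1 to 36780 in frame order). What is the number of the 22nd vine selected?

k = 36780/30 = 1226
22nd selection = r + (22−1)·k = 173 + 21×1226 = 173 + 25746 = 25919

25919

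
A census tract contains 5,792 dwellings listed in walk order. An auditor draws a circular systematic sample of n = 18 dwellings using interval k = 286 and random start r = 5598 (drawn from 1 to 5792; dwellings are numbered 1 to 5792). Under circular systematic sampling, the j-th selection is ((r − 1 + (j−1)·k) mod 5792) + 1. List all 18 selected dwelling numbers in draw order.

Selection 1: 5598
Selection 2: 5598 + 286 = 5884 → 5884 − 5792 = 92
Selection 3: 92 + 286 = 378
Selection 4: 378 + 286 = 664
Selection 5: 664 + 286 = 950
Selection 6: 950 + 286 = 1236
Selection 7: 1236 + 286 = 1522
Selection 8: 1522 + 286 = 1808
Selection 9: 1808 + 286 = 2094
Selection 10: 2094 + 286 = 2380
Selection 11: 2380 + 286 = 2666
Selection 12: 2666 + 286 = 2952
Selection 13: 2952 + 286 = 3238
Selection 14: 3238 + 286 = 3524
Selection 15: 3524 + 286 = 3810
Selection 16: 3810 + 286 = 4096
Selection 17: 4096 + 286 = 4382
Selection 18: 4382 + 286 = 4668

5598, 92, 378, 664, 950, 1236, 1522, 1808, 2094, 2380, 2666, 2952, 3238, 3524, 3810, 4096, 4382, 4668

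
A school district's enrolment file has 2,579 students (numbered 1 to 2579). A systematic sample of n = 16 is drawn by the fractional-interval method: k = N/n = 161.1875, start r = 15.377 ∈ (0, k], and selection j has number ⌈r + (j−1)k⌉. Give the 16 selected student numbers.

16, 177, 338, 499, 661, 822, 983, 1144, 1305, 1467, 1628, 1789, 1950, 2111, 2273, 2434

j=1: r + 0k = 15.377 → ⌈·⌉ = 16
j=2: r + 1k = 176.5645 → ⌈·⌉ = 177
j=3: r + 2k = 337.752 → ⌈·⌉ = 338
j=4: r + 3k = 498.9395 → ⌈·⌉ = 499
j=5: r + 4k = 660.127 → ⌈·⌉ = 661
j=6: r + 5k = 821.3145 → ⌈·⌉ = 822
j=7: r + 6k = 982.502 → ⌈·⌉ = 983
j=8: r + 7k = 1143.6895 → ⌈·⌉ = 1144
j=9: r + 8k = 1304.877 → ⌈·⌉ = 1305
j=10: r + 9k = 1466.0645 → ⌈·⌉ = 1467
j=11: r + 10k = 1627.252 → ⌈·⌉ = 1628
j=12: r + 11k = 1788.4395 → ⌈·⌉ = 1789
j=13: r + 12k = 1949.627 → ⌈·⌉ = 1950
j=14: r + 13k = 2110.8145 → ⌈·⌉ = 2111
j=15: r + 14k = 2272.002 → ⌈·⌉ = 2273
j=16: r + 15k = 2433.1895 → ⌈·⌉ = 2434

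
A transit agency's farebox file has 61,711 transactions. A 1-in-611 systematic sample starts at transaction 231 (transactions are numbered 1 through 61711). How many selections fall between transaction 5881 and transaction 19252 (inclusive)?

k = 611
First selection ≥ 5881: 231 + ⌈(5881−231)/611⌉·611 = 231 + 10×611 = 6341
Last selection ≤ 19252: 231 + ⌊(19252−231)/611⌋·611 = 231 + 31×611 = 19172
Count = 31 − 10 + 1 = 22

22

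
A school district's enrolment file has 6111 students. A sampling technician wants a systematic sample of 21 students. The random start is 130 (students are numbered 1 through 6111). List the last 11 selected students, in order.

3040, 3331, 3622, 3913, 4204, 4495, 4786, 5077, 5368, 5659, 5950

k = N/n = 6111/21 = 291
11th selection = 130 + 10×291 = 3040
12th: 3040 + 291 = 3331
13th: 3331 + 291 = 3622
14th: 3622 + 291 = 3913
15th: 3913 + 291 = 4204
16th: 4204 + 291 = 4495
17th: 4495 + 291 = 4786
18th: 4786 + 291 = 5077
19th: 5077 + 291 = 5368
20th: 5368 + 291 = 5659
21st: 5659 + 291 = 5950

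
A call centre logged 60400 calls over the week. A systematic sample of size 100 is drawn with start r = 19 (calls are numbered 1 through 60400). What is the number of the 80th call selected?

47735

k = 60400/100 = 604
80th selection = r + (80−1)·k = 19 + 79×604 = 19 + 47716 = 47735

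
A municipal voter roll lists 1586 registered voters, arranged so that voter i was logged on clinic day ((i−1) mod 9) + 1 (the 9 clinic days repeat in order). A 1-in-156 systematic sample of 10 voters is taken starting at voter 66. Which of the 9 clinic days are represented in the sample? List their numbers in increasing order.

Consecutive selections differ by k = 156, so their clinic day numbers differ by 156 mod 9 = 3.
gcd(156, 9) = 3, so the sample visits 9/3 = 3 distinct residues mod 9.
Start 66 is clinic day 3; the clinic days hit are 3, 6, 9.

3, 6, 9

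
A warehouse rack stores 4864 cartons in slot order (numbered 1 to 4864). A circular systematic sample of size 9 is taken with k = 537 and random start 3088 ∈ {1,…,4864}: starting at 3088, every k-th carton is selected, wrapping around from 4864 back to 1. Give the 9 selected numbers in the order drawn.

3088, 3625, 4162, 4699, 372, 909, 1446, 1983, 2520

Selection 1: 3088
Selection 2: 3088 + 537 = 3625
Selection 3: 3625 + 537 = 4162
Selection 4: 4162 + 537 = 4699
Selection 5: 4699 + 537 = 5236 → 5236 − 4864 = 372
Selection 6: 372 + 537 = 909
Selection 7: 909 + 537 = 1446
Selection 8: 1446 + 537 = 1983
Selection 9: 1983 + 537 = 2520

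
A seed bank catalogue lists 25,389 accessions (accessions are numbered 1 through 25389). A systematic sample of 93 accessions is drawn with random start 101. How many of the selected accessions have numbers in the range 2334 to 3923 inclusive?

k = 25389/93 = 273
First selection ≥ 2334: 101 + ⌈(2334−101)/273⌉·273 = 101 + 9×273 = 2558
Last selection ≤ 3923: 101 + ⌊(3923−101)/273⌋·273 = 101 + 14×273 = 3923
Count = 14 − 9 + 1 = 6

6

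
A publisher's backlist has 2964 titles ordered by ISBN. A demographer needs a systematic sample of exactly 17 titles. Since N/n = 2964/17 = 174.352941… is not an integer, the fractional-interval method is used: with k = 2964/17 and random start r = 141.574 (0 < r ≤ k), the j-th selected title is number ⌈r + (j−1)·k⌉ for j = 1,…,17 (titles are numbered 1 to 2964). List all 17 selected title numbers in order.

142, 316, 491, 665, 839, 1014, 1188, 1363, 1537, 1711, 1886, 2060, 2234, 2409, 2583, 2757, 2932

j=1: r + 0k = 141.574 → ⌈·⌉ = 142
j=2: r + 1k = 315.926941… → ⌈·⌉ = 316
j=3: r + 2k = 490.279882… → ⌈·⌉ = 491
j=4: r + 3k = 664.632823… → ⌈·⌉ = 665
j=5: r + 4k = 838.985764… → ⌈·⌉ = 839
j=6: r + 5k = 1013.338705… → ⌈·⌉ = 1014
j=7: r + 6k = 1187.691647… → ⌈·⌉ = 1188
j=8: r + 7k = 1362.044588… → ⌈·⌉ = 1363
j=9: r + 8k = 1536.397529… → ⌈·⌉ = 1537
j=10: r + 9k = 1710.750470… → ⌈·⌉ = 1711
j=11: r + 10k = 1885.103411… → ⌈·⌉ = 1886
j=12: r + 11k = 2059.456352… → ⌈·⌉ = 2060
j=13: r + 12k = 2233.809294… → ⌈·⌉ = 2234
j=14: r + 13k = 2408.162235… → ⌈·⌉ = 2409
j=15: r + 14k = 2582.515176… → ⌈·⌉ = 2583
j=16: r + 15k = 2756.868117… → ⌈·⌉ = 2757
j=17: r + 16k = 2931.221058… → ⌈·⌉ = 2932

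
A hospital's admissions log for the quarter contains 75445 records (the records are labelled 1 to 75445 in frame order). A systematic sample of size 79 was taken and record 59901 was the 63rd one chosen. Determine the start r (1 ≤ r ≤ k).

k = 75445/79 = 955
r = 59901 − (63−1)×955 = 59901 − 59210 = 691

691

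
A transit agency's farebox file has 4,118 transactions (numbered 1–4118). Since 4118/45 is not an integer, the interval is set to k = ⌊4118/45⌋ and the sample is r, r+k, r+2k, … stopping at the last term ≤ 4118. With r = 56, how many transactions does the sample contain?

k = ⌊4118/45⌋ = 91
Achieved size = ⌊(4118 − 56)/91⌋ + 1 = ⌊4062/91⌋ + 1 = 44 + 1 = 45
(last selection: 56 + 44×91 = 4060 ≤ 4118; next would be 4151 > 4118)

45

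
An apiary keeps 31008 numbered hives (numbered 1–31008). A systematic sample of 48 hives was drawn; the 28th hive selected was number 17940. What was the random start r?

498

k = 31008/48 = 646
r = 17940 − (28−1)×646 = 17940 − 17442 = 498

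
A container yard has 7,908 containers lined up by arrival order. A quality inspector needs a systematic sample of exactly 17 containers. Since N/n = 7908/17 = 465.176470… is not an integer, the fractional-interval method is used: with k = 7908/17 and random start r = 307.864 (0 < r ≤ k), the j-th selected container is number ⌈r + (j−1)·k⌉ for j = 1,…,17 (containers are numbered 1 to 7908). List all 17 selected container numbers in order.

308, 774, 1239, 1704, 2169, 2634, 3099, 3565, 4030, 4495, 4960, 5425, 5890, 6356, 6821, 7286, 7751

j=1: r + 0k = 307.864 → ⌈·⌉ = 308
j=2: r + 1k = 773.040470… → ⌈·⌉ = 774
j=3: r + 2k = 1238.216941… → ⌈·⌉ = 1239
j=4: r + 3k = 1703.393411… → ⌈·⌉ = 1704
j=5: r + 4k = 2168.569882… → ⌈·⌉ = 2169
j=6: r + 5k = 2633.746352… → ⌈·⌉ = 2634
j=7: r + 6k = 3098.922823… → ⌈·⌉ = 3099
j=8: r + 7k = 3564.099294… → ⌈·⌉ = 3565
j=9: r + 8k = 4029.275764… → ⌈·⌉ = 4030
j=10: r + 9k = 4494.452235… → ⌈·⌉ = 4495
j=11: r + 10k = 4959.628705… → ⌈·⌉ = 4960
j=12: r + 11k = 5424.805176… → ⌈·⌉ = 5425
j=13: r + 12k = 5889.981647… → ⌈·⌉ = 5890
j=14: r + 13k = 6355.158117… → ⌈·⌉ = 6356
j=15: r + 14k = 6820.334588… → ⌈·⌉ = 6821
j=16: r + 15k = 7285.511058… → ⌈·⌉ = 7286
j=17: r + 16k = 7750.687529… → ⌈·⌉ = 7751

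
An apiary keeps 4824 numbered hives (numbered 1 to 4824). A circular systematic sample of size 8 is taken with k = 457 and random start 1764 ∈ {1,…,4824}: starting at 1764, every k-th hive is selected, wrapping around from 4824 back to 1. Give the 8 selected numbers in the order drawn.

Selection 1: 1764
Selection 2: 1764 + 457 = 2221
Selection 3: 2221 + 457 = 2678
Selection 4: 2678 + 457 = 3135
Selection 5: 3135 + 457 = 3592
Selection 6: 3592 + 457 = 4049
Selection 7: 4049 + 457 = 4506
Selection 8: 4506 + 457 = 4963 → 4963 − 4824 = 139

1764, 2221, 2678, 3135, 3592, 4049, 4506, 139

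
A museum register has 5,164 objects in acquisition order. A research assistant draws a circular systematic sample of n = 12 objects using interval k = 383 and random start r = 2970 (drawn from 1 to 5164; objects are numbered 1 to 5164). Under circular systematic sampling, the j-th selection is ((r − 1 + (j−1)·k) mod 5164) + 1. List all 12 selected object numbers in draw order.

Selection 1: 2970
Selection 2: 2970 + 383 = 3353
Selection 3: 3353 + 383 = 3736
Selection 4: 3736 + 383 = 4119
Selection 5: 4119 + 383 = 4502
Selection 6: 4502 + 383 = 4885
Selection 7: 4885 + 383 = 5268 → 5268 − 5164 = 104
Selection 8: 104 + 383 = 487
Selection 9: 487 + 383 = 870
Selection 10: 870 + 383 = 1253
Selection 11: 1253 + 383 = 1636
Selection 12: 1636 + 383 = 2019

2970, 3353, 3736, 4119, 4502, 4885, 104, 487, 870, 1253, 1636, 2019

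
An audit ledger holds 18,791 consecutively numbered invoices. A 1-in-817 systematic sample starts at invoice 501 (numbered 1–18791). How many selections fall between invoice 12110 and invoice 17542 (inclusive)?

k = 817
First selection ≥ 12110: 501 + ⌈(12110−501)/817⌉·817 = 501 + 15×817 = 12756
Last selection ≤ 17542: 501 + ⌊(17542−501)/817⌋·817 = 501 + 20×817 = 16841
Count = 20 − 15 + 1 = 6

6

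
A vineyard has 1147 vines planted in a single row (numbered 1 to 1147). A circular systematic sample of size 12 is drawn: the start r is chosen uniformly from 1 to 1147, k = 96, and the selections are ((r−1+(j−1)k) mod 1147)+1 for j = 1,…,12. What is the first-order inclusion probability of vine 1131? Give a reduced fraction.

12/1147

For each position j, as r ranges over 1…1147 the j-th selection hits every vine exactly once, so vine 1131 is selected for exactly 12 of the 1147 starts.
Inclusion probability = 12/1147.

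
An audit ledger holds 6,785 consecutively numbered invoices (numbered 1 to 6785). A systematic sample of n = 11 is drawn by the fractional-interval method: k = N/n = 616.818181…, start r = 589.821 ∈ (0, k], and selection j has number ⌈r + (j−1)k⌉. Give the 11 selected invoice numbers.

590, 1207, 1824, 2441, 3058, 3674, 4291, 4908, 5525, 6142, 6759

j=1: r + 0k = 589.821 → ⌈·⌉ = 590
j=2: r + 1k = 1206.639181… → ⌈·⌉ = 1207
j=3: r + 2k = 1823.457363… → ⌈·⌉ = 1824
j=4: r + 3k = 2440.275545… → ⌈·⌉ = 2441
j=5: r + 4k = 3057.093727… → ⌈·⌉ = 3058
j=6: r + 5k = 3673.911909… → ⌈·⌉ = 3674
j=7: r + 6k = 4290.730090… → ⌈·⌉ = 4291
j=8: r + 7k = 4907.548272… → ⌈·⌉ = 4908
j=9: r + 8k = 5524.366454… → ⌈·⌉ = 5525
j=10: r + 9k = 6141.184636… → ⌈·⌉ = 6142
j=11: r + 10k = 6758.002818… → ⌈·⌉ = 6759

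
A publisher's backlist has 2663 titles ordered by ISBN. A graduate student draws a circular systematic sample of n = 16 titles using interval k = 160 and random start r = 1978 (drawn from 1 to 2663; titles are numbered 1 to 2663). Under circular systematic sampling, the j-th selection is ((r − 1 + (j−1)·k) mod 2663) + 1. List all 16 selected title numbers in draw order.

1978, 2138, 2298, 2458, 2618, 115, 275, 435, 595, 755, 915, 1075, 1235, 1395, 1555, 1715

Selection 1: 1978
Selection 2: 1978 + 160 = 2138
Selection 3: 2138 + 160 = 2298
Selection 4: 2298 + 160 = 2458
Selection 5: 2458 + 160 = 2618
Selection 6: 2618 + 160 = 2778 → 2778 − 2663 = 115
Selection 7: 115 + 160 = 275
Selection 8: 275 + 160 = 435
Selection 9: 435 + 160 = 595
Selection 10: 595 + 160 = 755
Selection 11: 755 + 160 = 915
Selection 12: 915 + 160 = 1075
Selection 13: 1075 + 160 = 1235
Selection 14: 1235 + 160 = 1395
Selection 15: 1395 + 160 = 1555
Selection 16: 1555 + 160 = 1715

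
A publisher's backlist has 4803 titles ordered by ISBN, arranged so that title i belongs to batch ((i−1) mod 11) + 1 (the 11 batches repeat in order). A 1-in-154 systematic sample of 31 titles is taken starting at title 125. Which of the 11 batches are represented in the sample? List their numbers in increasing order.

4

Consecutive selections differ by k = 154, so their batch numbers differ by 154 mod 11 = 0.
gcd(154, 11) = 11, so the sample visits 11/11 = 1 distinct residues mod 11.
Start 125 is batch 4; the batches hit are 4.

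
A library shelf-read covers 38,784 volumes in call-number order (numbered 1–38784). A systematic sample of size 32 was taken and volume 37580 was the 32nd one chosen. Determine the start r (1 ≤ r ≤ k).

8

k = 38784/32 = 1212
r = 37580 − (32−1)×1212 = 37580 − 37572 = 8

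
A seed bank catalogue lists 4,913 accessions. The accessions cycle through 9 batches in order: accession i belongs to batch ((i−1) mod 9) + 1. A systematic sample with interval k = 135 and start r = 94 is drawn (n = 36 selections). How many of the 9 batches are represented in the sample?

Consecutive selections differ by k = 135, so their batch numbers differ by 135 mod 9 = 0.
gcd(135, 9) = 9, so the sample visits 9/9 = 1 distinct residues mod 9.
Start 94 is batch 4; the batches hit are 4.

1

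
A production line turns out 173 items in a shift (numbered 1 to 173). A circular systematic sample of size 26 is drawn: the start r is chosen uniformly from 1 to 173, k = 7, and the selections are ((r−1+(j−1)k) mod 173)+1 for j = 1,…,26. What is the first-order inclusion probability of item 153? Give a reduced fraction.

26/173

For each position j, as r ranges over 1…173 the j-th selection hits every item exactly once, so item 153 is selected for exactly 26 of the 173 starts.
Inclusion probability = 26/173.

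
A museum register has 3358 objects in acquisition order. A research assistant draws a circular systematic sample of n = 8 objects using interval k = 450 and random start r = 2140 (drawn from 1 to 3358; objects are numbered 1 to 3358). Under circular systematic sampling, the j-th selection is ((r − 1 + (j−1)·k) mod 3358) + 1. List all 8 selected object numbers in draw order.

2140, 2590, 3040, 132, 582, 1032, 1482, 1932

Selection 1: 2140
Selection 2: 2140 + 450 = 2590
Selection 3: 2590 + 450 = 3040
Selection 4: 3040 + 450 = 3490 → 3490 − 3358 = 132
Selection 5: 132 + 450 = 582
Selection 6: 582 + 450 = 1032
Selection 7: 1032 + 450 = 1482
Selection 8: 1482 + 450 = 1932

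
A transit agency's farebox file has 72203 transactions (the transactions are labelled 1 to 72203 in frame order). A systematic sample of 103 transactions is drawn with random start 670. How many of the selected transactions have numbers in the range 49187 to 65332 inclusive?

k = 72203/103 = 701
First selection ≥ 49187: 670 + ⌈(49187−670)/701⌉·701 = 670 + 70×701 = 49740
Last selection ≤ 65332: 670 + ⌊(65332−670)/701⌋·701 = 670 + 92×701 = 65162
Count = 92 − 70 + 1 = 23

23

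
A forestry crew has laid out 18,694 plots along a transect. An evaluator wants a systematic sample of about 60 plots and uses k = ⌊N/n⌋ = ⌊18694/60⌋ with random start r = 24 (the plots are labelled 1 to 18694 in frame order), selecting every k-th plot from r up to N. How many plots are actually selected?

k = ⌊18694/60⌋ = 311
Achieved size = ⌊(18694 − 24)/311⌋ + 1 = ⌊18670/311⌋ + 1 = 60 + 1 = 61
(last selection: 24 + 60×311 = 18684 ≤ 18694; next would be 18995 > 18694)

61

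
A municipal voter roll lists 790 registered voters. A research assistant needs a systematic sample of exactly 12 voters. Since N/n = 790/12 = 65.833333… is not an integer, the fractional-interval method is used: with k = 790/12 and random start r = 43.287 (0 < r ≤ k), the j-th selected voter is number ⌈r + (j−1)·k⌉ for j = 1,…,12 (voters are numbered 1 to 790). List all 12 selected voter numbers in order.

j=1: r + 0k = 43.287 → ⌈·⌉ = 44
j=2: r + 1k = 109.120333… → ⌈·⌉ = 110
j=3: r + 2k = 174.953666… → ⌈·⌉ = 175
j=4: r + 3k = 240.787 → ⌈·⌉ = 241
j=5: r + 4k = 306.620333… → ⌈·⌉ = 307
j=6: r + 5k = 372.453666… → ⌈·⌉ = 373
j=7: r + 6k = 438.287 → ⌈·⌉ = 439
j=8: r + 7k = 504.120333… → ⌈·⌉ = 505
j=9: r + 8k = 569.953666… → ⌈·⌉ = 570
j=10: r + 9k = 635.787 → ⌈·⌉ = 636
j=11: r + 10k = 701.620333… → ⌈·⌉ = 702
j=12: r + 11k = 767.453666… → ⌈·⌉ = 768

44, 110, 175, 241, 307, 373, 439, 505, 570, 636, 702, 768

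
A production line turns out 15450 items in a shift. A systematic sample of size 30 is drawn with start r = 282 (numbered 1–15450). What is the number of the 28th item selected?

k = 15450/30 = 515
28th selection = r + (28−1)·k = 282 + 27×515 = 282 + 13905 = 14187

14187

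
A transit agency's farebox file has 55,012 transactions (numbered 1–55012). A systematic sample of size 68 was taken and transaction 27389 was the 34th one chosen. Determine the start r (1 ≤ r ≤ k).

k = 55012/68 = 809
r = 27389 − (34−1)×809 = 27389 − 26697 = 692

692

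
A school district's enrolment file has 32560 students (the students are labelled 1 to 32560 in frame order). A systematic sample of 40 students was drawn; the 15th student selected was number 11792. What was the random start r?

396

k = 32560/40 = 814
r = 11792 − (15−1)×814 = 11792 − 11396 = 396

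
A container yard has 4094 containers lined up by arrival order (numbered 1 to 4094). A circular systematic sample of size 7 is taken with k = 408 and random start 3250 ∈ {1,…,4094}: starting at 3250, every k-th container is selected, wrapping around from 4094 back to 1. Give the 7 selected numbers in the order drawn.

Selection 1: 3250
Selection 2: 3250 + 408 = 3658
Selection 3: 3658 + 408 = 4066
Selection 4: 4066 + 408 = 4474 → 4474 − 4094 = 380
Selection 5: 380 + 408 = 788
Selection 6: 788 + 408 = 1196
Selection 7: 1196 + 408 = 1604

3250, 3658, 4066, 380, 788, 1196, 1604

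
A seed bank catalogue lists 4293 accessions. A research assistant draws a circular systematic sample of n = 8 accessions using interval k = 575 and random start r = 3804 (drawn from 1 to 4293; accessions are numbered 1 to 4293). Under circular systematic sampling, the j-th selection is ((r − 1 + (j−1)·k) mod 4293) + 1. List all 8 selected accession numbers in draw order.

3804, 86, 661, 1236, 1811, 2386, 2961, 3536

Selection 1: 3804
Selection 2: 3804 + 575 = 4379 → 4379 − 4293 = 86
Selection 3: 86 + 575 = 661
Selection 4: 661 + 575 = 1236
Selection 5: 1236 + 575 = 1811
Selection 6: 1811 + 575 = 2386
Selection 7: 2386 + 575 = 2961
Selection 8: 2961 + 575 = 3536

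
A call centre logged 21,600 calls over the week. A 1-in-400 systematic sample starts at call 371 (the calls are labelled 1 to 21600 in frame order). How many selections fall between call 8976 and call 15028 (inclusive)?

15

k = 400
First selection ≥ 8976: 371 + ⌈(8976−371)/400⌉·400 = 371 + 22×400 = 9171
Last selection ≤ 15028: 371 + ⌊(15028−371)/400⌋·400 = 371 + 36×400 = 14771
Count = 36 − 22 + 1 = 15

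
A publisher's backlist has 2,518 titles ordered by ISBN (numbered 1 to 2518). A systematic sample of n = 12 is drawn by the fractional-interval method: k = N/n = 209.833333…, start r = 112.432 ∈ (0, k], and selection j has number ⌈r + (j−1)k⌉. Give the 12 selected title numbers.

j=1: r + 0k = 112.432 → ⌈·⌉ = 113
j=2: r + 1k = 322.265333… → ⌈·⌉ = 323
j=3: r + 2k = 532.098666… → ⌈·⌉ = 533
j=4: r + 3k = 741.932 → ⌈·⌉ = 742
j=5: r + 4k = 951.765333… → ⌈·⌉ = 952
j=6: r + 5k = 1161.598666… → ⌈·⌉ = 1162
j=7: r + 6k = 1371.432 → ⌈·⌉ = 1372
j=8: r + 7k = 1581.265333… → ⌈·⌉ = 1582
j=9: r + 8k = 1791.098666… → ⌈·⌉ = 1792
j=10: r + 9k = 2000.932 → ⌈·⌉ = 2001
j=11: r + 10k = 2210.765333… → ⌈·⌉ = 2211
j=12: r + 11k = 2420.598666… → ⌈·⌉ = 2421

113, 323, 533, 742, 952, 1162, 1372, 1582, 1792, 2001, 2211, 2421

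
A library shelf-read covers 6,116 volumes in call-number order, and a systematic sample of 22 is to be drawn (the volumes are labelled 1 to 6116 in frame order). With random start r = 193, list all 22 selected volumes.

k = N/n = 6116/22 = 278
volume 1: 193
volume 2: 193 + 278 = 471
volume 3: 471 + 278 = 749
volume 4: 749 + 278 = 1027
volume 5: 1027 + 278 = 1305
volume 6: 1305 + 278 = 1583
volume 7: 1583 + 278 = 1861
volume 8: 1861 + 278 = 2139
volume 9: 2139 + 278 = 2417
volume 10: 2417 + 278 = 2695
volume 11: 2695 + 278 = 2973
volume 12: 2973 + 278 = 3251
volume 13: 3251 + 278 = 3529
volume 14: 3529 + 278 = 3807
volume 15: 3807 + 278 = 4085
volume 16: 4085 + 278 = 4363
volume 17: 4363 + 278 = 4641
volume 18: 4641 + 278 = 4919
volume 19: 4919 + 278 = 5197
volume 20: 5197 + 278 = 5475
volume 21: 5475 + 278 = 5753
volume 22: 5753 + 278 = 6031

193, 471, 749, 1027, 1305, 1583, 1861, 2139, 2417, 2695, 2973, 3251, 3529, 3807, 4085, 4363, 4641, 4919, 5197, 5475, 5753, 6031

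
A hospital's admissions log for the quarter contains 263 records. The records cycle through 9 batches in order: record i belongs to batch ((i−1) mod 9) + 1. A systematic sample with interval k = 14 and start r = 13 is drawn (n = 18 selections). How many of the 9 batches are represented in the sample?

Consecutive selections differ by k = 14, so their batch numbers differ by 14 mod 9 = 5.
gcd(14, 9) = 1, so the sample visits 9/1 = 9 distinct residues mod 9.
Start 13 is batch 4; the batches hit are 1, 2, 3, 4, 5, 6, 7, 8, 9.

9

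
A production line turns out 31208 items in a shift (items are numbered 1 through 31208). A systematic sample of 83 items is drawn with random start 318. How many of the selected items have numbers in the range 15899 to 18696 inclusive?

k = 31208/83 = 376
First selection ≥ 15899: 318 + ⌈(15899−318)/376⌉·376 = 318 + 42×376 = 16110
Last selection ≤ 18696: 318 + ⌊(18696−318)/376⌋·376 = 318 + 48×376 = 18366
Count = 48 − 42 + 1 = 7

7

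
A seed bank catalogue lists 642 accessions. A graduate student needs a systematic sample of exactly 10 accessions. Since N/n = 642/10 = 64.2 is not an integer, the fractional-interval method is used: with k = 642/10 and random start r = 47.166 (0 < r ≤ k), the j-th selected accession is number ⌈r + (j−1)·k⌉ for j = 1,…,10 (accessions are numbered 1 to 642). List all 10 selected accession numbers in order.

j=1: r + 0k = 47.166 → ⌈·⌉ = 48
j=2: r + 1k = 111.366 → ⌈·⌉ = 112
j=3: r + 2k = 175.566 → ⌈·⌉ = 176
j=4: r + 3k = 239.766 → ⌈·⌉ = 240
j=5: r + 4k = 303.966 → ⌈·⌉ = 304
j=6: r + 5k = 368.166 → ⌈·⌉ = 369
j=7: r + 6k = 432.366 → ⌈·⌉ = 433
j=8: r + 7k = 496.566 → ⌈·⌉ = 497
j=9: r + 8k = 560.766 → ⌈·⌉ = 561
j=10: r + 9k = 624.966 → ⌈·⌉ = 625

48, 112, 176, 240, 304, 369, 433, 497, 561, 625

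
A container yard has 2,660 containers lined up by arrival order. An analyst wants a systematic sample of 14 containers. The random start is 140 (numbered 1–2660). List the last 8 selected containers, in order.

k = N/n = 2660/14 = 190
7th selection = 140 + 6×190 = 1280
8th: 1280 + 190 = 1470
9th: 1470 + 190 = 1660
10th: 1660 + 190 = 1850
11th: 1850 + 190 = 2040
12th: 2040 + 190 = 2230
13th: 2230 + 190 = 2420
14th: 2420 + 190 = 2610

1280, 1470, 1660, 1850, 2040, 2230, 2420, 2610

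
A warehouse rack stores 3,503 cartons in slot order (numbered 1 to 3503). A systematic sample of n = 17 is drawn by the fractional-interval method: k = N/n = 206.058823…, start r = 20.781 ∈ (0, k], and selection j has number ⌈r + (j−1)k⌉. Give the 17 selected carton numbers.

j=1: r + 0k = 20.781 → ⌈·⌉ = 21
j=2: r + 1k = 226.839823… → ⌈·⌉ = 227
j=3: r + 2k = 432.898647… → ⌈·⌉ = 433
j=4: r + 3k = 638.957470… → ⌈·⌉ = 639
j=5: r + 4k = 845.016294… → ⌈·⌉ = 846
j=6: r + 5k = 1051.075117… → ⌈·⌉ = 1052
j=7: r + 6k = 1257.133941… → ⌈·⌉ = 1258
j=8: r + 7k = 1463.192764… → ⌈·⌉ = 1464
j=9: r + 8k = 1669.251588… → ⌈·⌉ = 1670
j=10: r + 9k = 1875.310411… → ⌈·⌉ = 1876
j=11: r + 10k = 2081.369235… → ⌈·⌉ = 2082
j=12: r + 11k = 2287.428058… → ⌈·⌉ = 2288
j=13: r + 12k = 2493.486882… → ⌈·⌉ = 2494
j=14: r + 13k = 2699.545705… → ⌈·⌉ = 2700
j=15: r + 14k = 2905.604529… → ⌈·⌉ = 2906
j=16: r + 15k = 3111.663352… → ⌈·⌉ = 3112
j=17: r + 16k = 3317.722176… → ⌈·⌉ = 3318

21, 227, 433, 639, 846, 1052, 1258, 1464, 1670, 1876, 2082, 2288, 2494, 2700, 2906, 3112, 3318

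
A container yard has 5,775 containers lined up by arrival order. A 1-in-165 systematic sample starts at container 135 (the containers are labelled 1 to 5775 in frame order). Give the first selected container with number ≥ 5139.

k = 165
Steps past start: ⌈(5139 − 135)/165⌉ = ⌈5004/165⌉ = 31
Selected container: 135 + 31×165 = 5250

5250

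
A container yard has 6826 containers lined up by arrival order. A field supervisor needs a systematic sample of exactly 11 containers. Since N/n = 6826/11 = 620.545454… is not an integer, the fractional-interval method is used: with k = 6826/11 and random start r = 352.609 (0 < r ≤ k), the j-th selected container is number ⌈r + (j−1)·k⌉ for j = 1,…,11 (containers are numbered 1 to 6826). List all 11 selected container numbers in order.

353, 974, 1594, 2215, 2835, 3456, 4076, 4697, 5317, 5938, 6559

j=1: r + 0k = 352.609 → ⌈·⌉ = 353
j=2: r + 1k = 973.154454… → ⌈·⌉ = 974
j=3: r + 2k = 1593.699909… → ⌈·⌉ = 1594
j=4: r + 3k = 2214.245363… → ⌈·⌉ = 2215
j=5: r + 4k = 2834.790818… → ⌈·⌉ = 2835
j=6: r + 5k = 3455.336272… → ⌈·⌉ = 3456
j=7: r + 6k = 4075.881727… → ⌈·⌉ = 4076
j=8: r + 7k = 4696.427181… → ⌈·⌉ = 4697
j=9: r + 8k = 5316.972636… → ⌈·⌉ = 5317
j=10: r + 9k = 5937.518090… → ⌈·⌉ = 5938
j=11: r + 10k = 6558.063545… → ⌈·⌉ = 6559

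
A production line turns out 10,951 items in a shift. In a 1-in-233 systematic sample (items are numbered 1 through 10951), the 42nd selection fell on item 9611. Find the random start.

58

k = 233
r = 9611 − (42−1)×233 = 9611 − 9553 = 58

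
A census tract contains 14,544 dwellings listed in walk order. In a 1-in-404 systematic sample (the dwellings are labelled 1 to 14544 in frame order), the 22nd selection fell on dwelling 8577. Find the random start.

93

k = 404
r = 8577 − (22−1)×404 = 8577 − 8484 = 93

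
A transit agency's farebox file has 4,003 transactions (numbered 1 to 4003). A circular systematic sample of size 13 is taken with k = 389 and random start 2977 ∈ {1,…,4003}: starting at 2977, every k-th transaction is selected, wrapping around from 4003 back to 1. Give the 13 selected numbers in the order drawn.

Selection 1: 2977
Selection 2: 2977 + 389 = 3366
Selection 3: 3366 + 389 = 3755
Selection 4: 3755 + 389 = 4144 → 4144 − 4003 = 141
Selection 5: 141 + 389 = 530
Selection 6: 530 + 389 = 919
Selection 7: 919 + 389 = 1308
Selection 8: 1308 + 389 = 1697
Selection 9: 1697 + 389 = 2086
Selection 10: 2086 + 389 = 2475
Selection 11: 2475 + 389 = 2864
Selection 12: 2864 + 389 = 3253
Selection 13: 3253 + 389 = 3642

2977, 3366, 3755, 141, 530, 919, 1308, 1697, 2086, 2475, 2864, 3253, 3642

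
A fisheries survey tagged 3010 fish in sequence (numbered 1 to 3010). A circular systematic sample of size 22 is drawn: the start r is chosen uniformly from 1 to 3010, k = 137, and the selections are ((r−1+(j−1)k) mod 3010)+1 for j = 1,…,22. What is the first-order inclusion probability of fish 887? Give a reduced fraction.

For each position j, as r ranges over 1…3010 the j-th selection hits every fish exactly once, so fish 887 is selected for exactly 22 of the 3010 starts.
Inclusion probability = 22/3010 = 11/1505.

11/1505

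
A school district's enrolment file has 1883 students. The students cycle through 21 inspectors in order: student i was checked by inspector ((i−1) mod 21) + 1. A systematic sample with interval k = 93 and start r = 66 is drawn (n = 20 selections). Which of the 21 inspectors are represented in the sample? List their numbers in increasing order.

3, 6, 9, 12, 15, 18, 21

Consecutive selections differ by k = 93, so their inspector numbers differ by 93 mod 21 = 9.
gcd(93, 21) = 3, so the sample visits 21/3 = 7 distinct residues mod 21.
Start 66 is inspector 3; the inspectors hit are 3, 6, 9, 12, 15, 18, 21.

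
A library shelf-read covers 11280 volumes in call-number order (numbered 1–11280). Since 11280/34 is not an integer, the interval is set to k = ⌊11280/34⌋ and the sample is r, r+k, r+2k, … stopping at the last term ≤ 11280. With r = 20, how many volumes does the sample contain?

k = ⌊11280/34⌋ = 331
Achieved size = ⌊(11280 − 20)/331⌋ + 1 = ⌊11260/331⌋ + 1 = 34 + 1 = 35
(last selection: 20 + 34×331 = 11274 ≤ 11280; next would be 11605 > 11280)

35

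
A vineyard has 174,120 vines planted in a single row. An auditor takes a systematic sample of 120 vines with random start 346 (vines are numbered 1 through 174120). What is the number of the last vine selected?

k = 174120/120 = 1451
120th selection = r + (120−1)·k = 346 + 119×1451 = 346 + 172669 = 173015

173015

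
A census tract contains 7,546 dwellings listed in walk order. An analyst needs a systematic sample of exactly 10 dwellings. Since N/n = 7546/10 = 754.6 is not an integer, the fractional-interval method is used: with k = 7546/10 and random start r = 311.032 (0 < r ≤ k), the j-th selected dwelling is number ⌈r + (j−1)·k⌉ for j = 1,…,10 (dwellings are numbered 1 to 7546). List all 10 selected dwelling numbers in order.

j=1: r + 0k = 311.032 → ⌈·⌉ = 312
j=2: r + 1k = 1065.632 → ⌈·⌉ = 1066
j=3: r + 2k = 1820.232 → ⌈·⌉ = 1821
j=4: r + 3k = 2574.832 → ⌈·⌉ = 2575
j=5: r + 4k = 3329.432 → ⌈·⌉ = 3330
j=6: r + 5k = 4084.032 → ⌈·⌉ = 4085
j=7: r + 6k = 4838.632 → ⌈·⌉ = 4839
j=8: r + 7k = 5593.232 → ⌈·⌉ = 5594
j=9: r + 8k = 6347.832 → ⌈·⌉ = 6348
j=10: r + 9k = 7102.432 → ⌈·⌉ = 7103

312, 1066, 1821, 2575, 3330, 4085, 4839, 5594, 6348, 7103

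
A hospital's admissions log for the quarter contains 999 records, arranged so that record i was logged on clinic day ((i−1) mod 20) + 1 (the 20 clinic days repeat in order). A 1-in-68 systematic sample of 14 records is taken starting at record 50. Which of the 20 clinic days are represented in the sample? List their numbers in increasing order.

Consecutive selections differ by k = 68, so their clinic day numbers differ by 68 mod 20 = 8.
gcd(68, 20) = 4, so the sample visits 20/4 = 5 distinct residues mod 20.
Start 50 is clinic day 10; the clinic days hit are 2, 6, 10, 14, 18.

2, 6, 10, 14, 18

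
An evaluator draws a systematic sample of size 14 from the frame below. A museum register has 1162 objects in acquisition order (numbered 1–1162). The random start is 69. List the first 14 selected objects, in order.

69, 152, 235, 318, 401, 484, 567, 650, 733, 816, 899, 982, 1065, 1148

k = N/n = 1162/14 = 83
object 1: 69
object 2: 69 + 83 = 152
object 3: 152 + 83 = 235
object 4: 235 + 83 = 318
object 5: 318 + 83 = 401
object 6: 401 + 83 = 484
object 7: 484 + 83 = 567
object 8: 567 + 83 = 650
object 9: 650 + 83 = 733
object 10: 733 + 83 = 816
object 11: 816 + 83 = 899
object 12: 899 + 83 = 982
object 13: 982 + 83 = 1065
object 14: 1065 + 83 = 1148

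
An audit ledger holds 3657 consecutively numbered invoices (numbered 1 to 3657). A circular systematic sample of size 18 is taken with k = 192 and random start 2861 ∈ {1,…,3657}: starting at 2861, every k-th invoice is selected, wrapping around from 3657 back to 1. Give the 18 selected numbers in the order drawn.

2861, 3053, 3245, 3437, 3629, 164, 356, 548, 740, 932, 1124, 1316, 1508, 1700, 1892, 2084, 2276, 2468

Selection 1: 2861
Selection 2: 2861 + 192 = 3053
Selection 3: 3053 + 192 = 3245
Selection 4: 3245 + 192 = 3437
Selection 5: 3437 + 192 = 3629
Selection 6: 3629 + 192 = 3821 → 3821 − 3657 = 164
Selection 7: 164 + 192 = 356
Selection 8: 356 + 192 = 548
Selection 9: 548 + 192 = 740
Selection 10: 740 + 192 = 932
Selection 11: 932 + 192 = 1124
Selection 12: 1124 + 192 = 1316
Selection 13: 1316 + 192 = 1508
Selection 14: 1508 + 192 = 1700
Selection 15: 1700 + 192 = 1892
Selection 16: 1892 + 192 = 2084
Selection 17: 2084 + 192 = 2276
Selection 18: 2276 + 192 = 2468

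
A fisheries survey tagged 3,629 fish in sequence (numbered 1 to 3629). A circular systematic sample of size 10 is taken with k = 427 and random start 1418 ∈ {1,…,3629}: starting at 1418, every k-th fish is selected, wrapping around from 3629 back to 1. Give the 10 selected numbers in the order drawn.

1418, 1845, 2272, 2699, 3126, 3553, 351, 778, 1205, 1632

Selection 1: 1418
Selection 2: 1418 + 427 = 1845
Selection 3: 1845 + 427 = 2272
Selection 4: 2272 + 427 = 2699
Selection 5: 2699 + 427 = 3126
Selection 6: 3126 + 427 = 3553
Selection 7: 3553 + 427 = 3980 → 3980 − 3629 = 351
Selection 8: 351 + 427 = 778
Selection 9: 778 + 427 = 1205
Selection 10: 1205 + 427 = 1632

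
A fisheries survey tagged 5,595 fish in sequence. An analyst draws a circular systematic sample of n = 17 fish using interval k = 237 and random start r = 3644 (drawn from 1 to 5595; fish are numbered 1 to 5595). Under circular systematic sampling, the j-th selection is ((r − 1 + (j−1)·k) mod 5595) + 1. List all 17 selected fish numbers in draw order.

Selection 1: 3644
Selection 2: 3644 + 237 = 3881
Selection 3: 3881 + 237 = 4118
Selection 4: 4118 + 237 = 4355
Selection 5: 4355 + 237 = 4592
Selection 6: 4592 + 237 = 4829
Selection 7: 4829 + 237 = 5066
Selection 8: 5066 + 237 = 5303
Selection 9: 5303 + 237 = 5540
Selection 10: 5540 + 237 = 5777 → 5777 − 5595 = 182
Selection 11: 182 + 237 = 419
Selection 12: 419 + 237 = 656
Selection 13: 656 + 237 = 893
Selection 14: 893 + 237 = 1130
Selection 15: 1130 + 237 = 1367
Selection 16: 1367 + 237 = 1604
Selection 17: 1604 + 237 = 1841

3644, 3881, 4118, 4355, 4592, 4829, 5066, 5303, 5540, 182, 419, 656, 893, 1130, 1367, 1604, 1841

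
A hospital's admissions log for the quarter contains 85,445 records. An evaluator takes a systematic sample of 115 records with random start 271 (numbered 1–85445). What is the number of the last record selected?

k = 85445/115 = 743
115th selection = r + (115−1)·k = 271 + 114×743 = 271 + 84702 = 84973

84973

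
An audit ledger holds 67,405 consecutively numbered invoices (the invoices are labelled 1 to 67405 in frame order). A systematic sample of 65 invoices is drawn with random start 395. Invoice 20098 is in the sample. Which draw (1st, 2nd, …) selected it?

20

k = 67405/65 = 1037
position = (20098 − 395)/1037 + 1 = 19703/1037 + 1 = 19 + 1 = 20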